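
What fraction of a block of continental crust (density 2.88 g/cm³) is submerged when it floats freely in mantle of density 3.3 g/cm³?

Submerged fraction = ρ_obj/ρ_fluid = 2.88/3.3 = 0.873.

0.873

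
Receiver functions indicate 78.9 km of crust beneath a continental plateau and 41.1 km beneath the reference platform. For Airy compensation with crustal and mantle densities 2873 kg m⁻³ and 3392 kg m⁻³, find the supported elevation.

Excess crust Δ = 78.9 km − 41.1 km = 37.8 km, split between elevation h and root r with h + r = Δ.
Airy balance ρ_c h = (ρ_m − ρ_c) r gives r = h ρ_c/(ρ_m − ρ_c), so h (1 + ρ_c/(ρ_m − ρ_c)) = Δ, i.e. h = Δ (ρ_m − ρ_c)/ρ_m.
h = 37.8 km × 519/3392 = 5.78 km.

5.78 km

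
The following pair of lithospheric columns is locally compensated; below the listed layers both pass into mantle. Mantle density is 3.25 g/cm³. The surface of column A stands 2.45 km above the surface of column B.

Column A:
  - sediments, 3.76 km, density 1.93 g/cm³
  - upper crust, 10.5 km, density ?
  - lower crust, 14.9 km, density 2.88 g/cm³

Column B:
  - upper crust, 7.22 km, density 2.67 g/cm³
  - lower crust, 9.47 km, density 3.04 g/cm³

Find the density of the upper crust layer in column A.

Take the compensation level at the base of the deeper column (depth z_c below the surface of column A) and equate Σ ρ_i t_i down to z_c; mantle fills any gap and the z_c terms cancel.
Column A: 3.76×1.93 + 10.5×ρ + 14.9×2.88 + (z_c − 29.16)×3.25
Column B: 2.45×0 + 7.22×2.67 + 9.47×3.04 + (z_c − 2.45 − 16.69)×3.25
The z_c×3.25 term appears on both sides and cancels. Collect the known terms of each column as K = Σ(ρt)_known − 3.25 × (depth of known layers): K_A = 50.1688 − 3.25×29.16 = −44.6012; K_B = 48.0662 − 3.25×(2.45 + 16.69) = −14.1388.
Balance: K_A + 10.5×ρ = K_B, so ρ = (K_B − K_A)/10.5 = 30.4624/10.5 = 2.9 g/cm³.

2.9 g/cm³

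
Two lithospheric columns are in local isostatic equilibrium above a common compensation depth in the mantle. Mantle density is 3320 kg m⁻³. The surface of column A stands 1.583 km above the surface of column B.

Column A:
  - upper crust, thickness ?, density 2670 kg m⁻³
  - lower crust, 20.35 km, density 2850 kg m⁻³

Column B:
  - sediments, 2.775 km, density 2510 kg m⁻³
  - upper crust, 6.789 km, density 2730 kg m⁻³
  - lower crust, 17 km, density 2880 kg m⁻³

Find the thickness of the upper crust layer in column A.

14.5 km

Take the compensation level at the base of the deeper column (depth z_c below the surface of column A) and equate Σ ρ_i t_i down to z_c; mantle fills any gap and the z_c terms cancel.
Column A: x×2670 + 20.35×2850 + (z_c − 20.35 − x)×3320
Column B: 1.583×0 + 2.775×2510 + 6.789×2730 + 17×2880 + (z_c − 1.583 − 26.564)×3320
The z_c×3320 term appears on both sides and cancels. Collect the known terms of each column as K = Σ(ρt)_known − 3320 × (depth of known layers): K_A = 57997.5 − 3320×20.35 = −9564.5; K_B = 74459.22 − 3320×(1.583 + 26.564) = −18988.82.
Balance: K_A − x×(3320 − 2670) = K_B, so x = (K_A − K_B)/(3320 − 2670) = 9424.32/650 = 14.5 km.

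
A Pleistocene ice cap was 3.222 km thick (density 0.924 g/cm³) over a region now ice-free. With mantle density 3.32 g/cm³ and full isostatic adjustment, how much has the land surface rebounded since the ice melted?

Removing the load lets mantle flow back in; uplift u satisfies ρ_ice t = ρ_m u.
u = t ρ_ice/ρ_m = 3.222 km × 0.924/3.32 = 0.897 km.

0.897 km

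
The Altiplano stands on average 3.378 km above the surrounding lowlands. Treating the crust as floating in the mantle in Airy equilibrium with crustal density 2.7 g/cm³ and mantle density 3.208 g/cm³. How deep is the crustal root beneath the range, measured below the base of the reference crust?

18 km

Equating mass per unit area of the two columns: the weight of the topography is balanced by the buoyancy of the root, ρ_c h = (ρ_m − ρ_c) r.
r = h · ρ_c / (ρ_m − ρ_c) = 3.378 km × 2.7 / (3.208 − 2.7) = 18 km.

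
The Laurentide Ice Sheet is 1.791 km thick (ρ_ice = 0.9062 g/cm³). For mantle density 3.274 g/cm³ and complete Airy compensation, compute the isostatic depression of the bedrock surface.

0.496 km

Equating mass per unit area of the two columns: the ice load ρ_ice t is balanced by mantle displaced below, ρ_m s.
s = t ρ_ice / ρ_m = 1.791 km × 0.9062/3.274 = 0.496 km.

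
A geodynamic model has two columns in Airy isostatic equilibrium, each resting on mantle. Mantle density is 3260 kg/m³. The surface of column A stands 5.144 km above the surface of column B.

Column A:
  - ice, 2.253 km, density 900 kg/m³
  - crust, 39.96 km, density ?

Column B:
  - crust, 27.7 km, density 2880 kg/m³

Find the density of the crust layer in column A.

2710 kg/m³

Take the compensation level at the base of the deeper column (depth z_c below the surface of column A) and equate Σ ρ_i t_i down to z_c; mantle fills any gap and the z_c terms cancel.
Column A: 2.253×900 + 39.96×ρ + (z_c − 42.213)×3260
Column B: 5.144×0 + 27.7×2880 + (z_c − 5.144 − 27.7)×3260
The z_c×3260 term appears on both sides and cancels. Collect the known terms of each column as K = Σ(ρt)_known − 3260 × (depth of known layers): K_A = 2027.7 − 3260×42.213 = −135586.68; K_B = 79776 − 3260×(5.144 + 27.7) = −27295.44.
Balance: K_A + 39.96×ρ = K_B, so ρ = (K_B − K_A)/39.96 = 108291/39.96 = 2710 kg/m³.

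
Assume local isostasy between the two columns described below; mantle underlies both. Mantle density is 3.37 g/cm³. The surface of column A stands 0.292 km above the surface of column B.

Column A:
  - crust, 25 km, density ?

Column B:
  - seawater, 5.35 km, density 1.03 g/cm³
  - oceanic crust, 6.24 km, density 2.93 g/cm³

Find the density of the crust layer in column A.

Take the compensation level at the base of the deeper column (depth z_c below the surface of column A) and equate Σ ρ_i t_i down to z_c; mantle fills any gap and the z_c terms cancel.
Column A: 25×ρ + (z_c − 25)×3.37
Column B: 0.292×0 + 5.35×1.03 + 6.24×2.93 + (z_c − 0.292 − 11.59)×3.37
The z_c×3.37 term appears on both sides and cancels. Collect the known terms of each column as K = Σ(ρt)_known − 3.37 × (depth of known layers): K_A = 0 − 3.37×25 = −84.25; K_B = 23.7937 − 3.37×(0.292 + 11.59) = −16.24864.
Balance: K_A + 25×ρ = K_B, so ρ = (K_B − K_A)/25 = 68.0014/25 = 2.72 g/cm³.

2.72 g/cm³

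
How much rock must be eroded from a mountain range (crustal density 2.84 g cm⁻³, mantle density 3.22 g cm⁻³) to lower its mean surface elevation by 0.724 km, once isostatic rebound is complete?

Net drop Δ = e − u = e − e ρ_c/ρ_m = e (ρ_m − ρ_c)/ρ_m.
e = Δ ρ_m/(ρ_m − ρ_c) = 0.724 km × 3.22/0.38 = 6.13 km.

6.13 km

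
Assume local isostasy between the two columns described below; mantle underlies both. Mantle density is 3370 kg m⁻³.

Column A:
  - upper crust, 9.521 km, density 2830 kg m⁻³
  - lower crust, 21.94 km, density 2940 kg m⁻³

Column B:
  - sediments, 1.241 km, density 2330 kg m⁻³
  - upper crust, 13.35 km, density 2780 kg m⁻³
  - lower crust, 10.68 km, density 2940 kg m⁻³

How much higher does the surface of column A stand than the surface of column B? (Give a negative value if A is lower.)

For any compensation level in the mantle, the mantle terms cancel and isostasy reduces to e = (Σt_A − Σt_B) − (Σ(ρt)_A − Σ(ρt)_B) / ρ_m.
Σt_A = 31.461 km; Σt_B = 25.271 km; Σ(ρt)_A = 91448.03; Σ(ρt)_B = 71403.73 (in km·kg m⁻³).
e = (31.461 − 25.271) − (91448.03 − 71403.73) / 3370 = 0.242 km.

0.242 km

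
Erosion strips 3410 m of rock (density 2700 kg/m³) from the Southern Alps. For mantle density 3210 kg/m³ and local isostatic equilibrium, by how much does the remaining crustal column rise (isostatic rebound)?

2870 m

Unloading: uplift u = e ρ_c/ρ_m = 3410 m × 2700/3210 = 2870 m.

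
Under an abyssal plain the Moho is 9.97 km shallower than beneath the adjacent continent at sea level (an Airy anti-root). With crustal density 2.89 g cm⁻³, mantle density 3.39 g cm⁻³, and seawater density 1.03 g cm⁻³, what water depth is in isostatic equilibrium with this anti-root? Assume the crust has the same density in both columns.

Replacing a thickness d of crust by seawater at the top must be balanced by replacing crust with mantle at the base: d (ρ_c − ρ_w) = a (ρ_m − ρ_c).
d = a (ρ_m − ρ_c)/(ρ_c − ρ_w) = 9.97 km × 0.5/1.86 = 2.68 km.

2.68 km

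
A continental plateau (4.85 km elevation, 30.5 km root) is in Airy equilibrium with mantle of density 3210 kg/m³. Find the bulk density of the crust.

2770 kg/m³

ρ_c h = (ρ_m − ρ_c) r → ρ_c (h + r) = ρ_m r → ρ_c = ρ_m r / (h + r).
ρ_c = 3210 × 30.5 km / (4.85 km + 30.5 km) = 2770 kg/m³.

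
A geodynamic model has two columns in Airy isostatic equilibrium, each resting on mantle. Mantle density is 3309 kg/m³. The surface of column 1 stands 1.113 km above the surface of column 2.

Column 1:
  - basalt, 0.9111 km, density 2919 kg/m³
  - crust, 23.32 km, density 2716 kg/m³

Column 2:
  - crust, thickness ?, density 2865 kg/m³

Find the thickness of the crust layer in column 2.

23.7 km

Take the compensation level at the base of the deeper column (depth z_c below the surface of column 1) and equate Σ ρ_i t_i down to z_c; mantle fills any gap and the z_c terms cancel.
Column 1: 0.9111×2919 + 23.32×2716 + (z_c − 24.2311)×3309
Column 2: 1.113×0 + x×2865 + (z_c − 1.113 − 0 − x)×3309
The z_c×3309 term appears on both sides and cancels. Collect the known terms of each column as K = Σ(ρt)_known − 3309 × (depth of known layers): K_1 = 65996.6209 − 3309×24.2311 = −14184.089; K_2 = 0 − 3309×(1.113 + 0) = −3682.917.
Balance: K_1 = K_2 − x×(3309 − 2865), so x = (K_2 − K_1)/(3309 − 2865) = 10501.2/444 = 23.7 km.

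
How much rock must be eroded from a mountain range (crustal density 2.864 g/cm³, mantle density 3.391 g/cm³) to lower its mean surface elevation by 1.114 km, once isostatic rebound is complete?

7.17 km

Net drop Δ = e − u = e − e ρ_c/ρ_m = e (ρ_m − ρ_c)/ρ_m.
e = Δ ρ_m/(ρ_m − ρ_c) = 1.114 km × 3.391/0.527 = 7.17 km.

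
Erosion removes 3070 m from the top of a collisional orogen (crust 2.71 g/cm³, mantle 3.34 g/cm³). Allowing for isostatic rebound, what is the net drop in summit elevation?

Rebound u = e ρ_c/ρ_m = 3070 m × 2.71/3.34 = 2491 m.
Net surface drop = e − u = 3070 m − 2491 m = e (ρ_m − ρ_c)/ρ_m = 579 m.

579 m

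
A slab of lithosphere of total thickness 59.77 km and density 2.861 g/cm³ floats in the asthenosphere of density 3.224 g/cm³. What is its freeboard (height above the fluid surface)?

Floating equilibrium: submerged depth d = t ρ_obj/ρ_fluid = 59.77 km × 2.861/3.224 = 53.04 km.
Freeboard = t − d = 59.77 km − 53.04 km = 6.73 km.

6.73 km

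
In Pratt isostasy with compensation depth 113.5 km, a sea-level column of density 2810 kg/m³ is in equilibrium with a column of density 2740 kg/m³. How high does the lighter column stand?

2.9 km

ρ_ref D = ρ (D + h) → h = D (ρ_ref − ρ)/ρ.
h = 113.5 km × (2810 − 2740)/2740 = 2.9 km.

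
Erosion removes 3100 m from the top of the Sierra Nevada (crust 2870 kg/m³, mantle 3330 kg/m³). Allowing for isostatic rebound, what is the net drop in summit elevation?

Rebound u = e ρ_c/ρ_m = 3100 m × 2870/3330 = 2672 m.
Net surface drop = e − u = 3100 m − 2672 m = e (ρ_m − ρ_c)/ρ_m = 428 m.

428 m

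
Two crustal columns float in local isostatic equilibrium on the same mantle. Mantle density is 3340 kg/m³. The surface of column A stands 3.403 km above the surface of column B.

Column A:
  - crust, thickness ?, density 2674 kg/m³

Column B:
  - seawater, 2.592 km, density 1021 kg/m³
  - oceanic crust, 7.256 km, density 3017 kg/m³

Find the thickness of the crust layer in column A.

29.6 km

Take the compensation level at the base of the deeper column (depth z_c below the surface of column A) and equate Σ ρ_i t_i down to z_c; mantle fills any gap and the z_c terms cancel.
Column A: x×2674 + (z_c − 0 − x)×3340
Column B: 3.403×0 + 2.592×1021 + 7.256×3017 + (z_c − 3.403 − 9.848)×3340
The z_c×3340 term appears on both sides and cancels. Collect the known terms of each column as K = Σ(ρt)_known − 3340 × (depth of known layers): K_A = 0 − 3340×0 = 0; K_B = 24537.784 − 3340×(3.403 + 9.848) = −19720.556.
Balance: K_A − x×(3340 − 2674) = K_B, so x = (K_A − K_B)/(3340 − 2674) = 19720.6/666 = 29.6 km.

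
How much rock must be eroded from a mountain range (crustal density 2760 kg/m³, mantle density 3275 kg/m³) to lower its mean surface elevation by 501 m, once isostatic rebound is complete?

3190 m

Net drop Δ = e − u = e − e ρ_c/ρ_m = e (ρ_m − ρ_c)/ρ_m.
e = Δ ρ_m/(ρ_m − ρ_c) = 501 m × 3275/515 = 3190 m.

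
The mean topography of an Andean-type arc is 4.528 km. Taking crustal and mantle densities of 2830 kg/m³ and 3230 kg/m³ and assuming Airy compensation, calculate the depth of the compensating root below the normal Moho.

32 km

Equating mass per unit area of the two columns: the weight of the topography is balanced by the buoyancy of the root, ρ_c h = (ρ_m − ρ_c) r.
r = h · ρ_c / (ρ_m − ρ_c) = 4.528 km × 2830 / (3230 − 2830) = 32 km.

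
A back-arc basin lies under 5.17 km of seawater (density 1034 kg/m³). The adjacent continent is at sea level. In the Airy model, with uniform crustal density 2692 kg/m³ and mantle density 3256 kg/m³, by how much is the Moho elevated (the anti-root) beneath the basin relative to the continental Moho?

15.2 km

Isostatic balance requires: replacing crust with seawater at the top is compensated by replacing crust with mantle at the base: d (ρ_c − ρ_w) = a (ρ_m − ρ_c).
a = d (ρ_c − ρ_w)/(ρ_m − ρ_c) = 5.17 km × 1658/564 = 15.2 km.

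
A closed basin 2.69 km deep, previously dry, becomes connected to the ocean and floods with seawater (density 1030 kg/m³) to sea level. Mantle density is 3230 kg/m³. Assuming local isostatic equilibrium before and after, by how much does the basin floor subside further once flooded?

1.26 km

After flooding the water column is d + s deep. Its weight must equal the weight of mantle displaced by the extra subsidence s: (d + s) ρ_w = s ρ_m.
s = d ρ_w / (ρ_m − ρ_w) = 2.69 km × 1030/(3230 − 1030) = 1.26 km.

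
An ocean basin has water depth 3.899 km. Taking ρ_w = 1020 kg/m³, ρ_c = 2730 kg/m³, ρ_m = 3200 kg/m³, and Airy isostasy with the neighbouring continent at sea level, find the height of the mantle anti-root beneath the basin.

14.2 km

Equating mass per unit area of the two columns: replacing crust with seawater at the top is compensated by replacing crust with mantle at the base: d (ρ_c − ρ_w) = a (ρ_m − ρ_c).
a = d (ρ_c − ρ_w)/(ρ_m − ρ_c) = 3.899 km × 1710/470 = 14.2 km.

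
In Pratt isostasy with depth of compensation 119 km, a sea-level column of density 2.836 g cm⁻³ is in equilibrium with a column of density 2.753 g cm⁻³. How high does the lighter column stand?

3.59 km

ρ_ref D = ρ (D + h) → h = D (ρ_ref − ρ)/ρ.
h = 119 km × (2.836 − 2.753)/2.753 = 3.59 km.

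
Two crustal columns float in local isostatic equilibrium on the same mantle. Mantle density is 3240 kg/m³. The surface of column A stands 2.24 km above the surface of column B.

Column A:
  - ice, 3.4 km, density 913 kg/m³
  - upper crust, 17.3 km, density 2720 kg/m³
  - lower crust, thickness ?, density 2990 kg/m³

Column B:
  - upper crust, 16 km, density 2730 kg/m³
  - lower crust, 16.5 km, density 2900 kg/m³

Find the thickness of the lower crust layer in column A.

16.5 km

Take the compensation level at the base of the deeper column (depth z_c below the surface of column A) and equate Σ ρ_i t_i down to z_c; mantle fills any gap and the z_c terms cancel.
Column A: 3.4×913 + 17.3×2720 + x×2990 + (z_c − 20.7 − x)×3240
Column B: 2.24×0 + 16×2730 + 16.5×2900 + (z_c − 2.24 − 32.5)×3240
The z_c×3240 term appears on both sides and cancels. Collect the known terms of each column as K = Σ(ρt)_known − 3240 × (depth of known layers): K_A = 50160.2 − 3240×20.7 = −16907.8; K_B = 91530 − 3240×(2.24 + 32.5) = −21027.6.
Balance: K_A − x×(3240 − 2990) = K_B, so x = (K_A − K_B)/(3240 − 2990) = 4119.8/250 = 16.5 km.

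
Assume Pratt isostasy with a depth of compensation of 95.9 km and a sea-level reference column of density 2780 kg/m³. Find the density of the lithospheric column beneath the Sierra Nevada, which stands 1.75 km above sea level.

2730 kg/m³

Pratt balance: ρ_ref D = ρ (D + h).
ρ = ρ_ref D/(D + h) = 2780 × 95.9 km/(95.9 km + 1.75 km) = 2730 kg/m³.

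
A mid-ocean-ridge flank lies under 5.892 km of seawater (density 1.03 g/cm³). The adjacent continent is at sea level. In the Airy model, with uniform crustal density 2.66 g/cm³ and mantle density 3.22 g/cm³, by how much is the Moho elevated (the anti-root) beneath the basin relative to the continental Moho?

For local isostatic compensation: replacing crust with seawater at the top is compensated by replacing crust with mantle at the base: d (ρ_c − ρ_w) = a (ρ_m − ρ_c).
a = d (ρ_c − ρ_w)/(ρ_m − ρ_c) = 5.892 km × 1.63/0.56 = 17.1 km.

17.1 km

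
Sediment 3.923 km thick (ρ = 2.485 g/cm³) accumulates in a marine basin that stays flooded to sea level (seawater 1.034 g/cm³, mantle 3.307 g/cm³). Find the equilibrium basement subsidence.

Submarine loading: the sediment displaces seawater, and the subsidence is in turn flooded, so s (ρ_m − ρ_w) = t (ρ_sed − ρ_w).
s = 3.923 km × (2.485 − 1.034) / (3.307 − 1.034) = 2.5 km.

2.5 km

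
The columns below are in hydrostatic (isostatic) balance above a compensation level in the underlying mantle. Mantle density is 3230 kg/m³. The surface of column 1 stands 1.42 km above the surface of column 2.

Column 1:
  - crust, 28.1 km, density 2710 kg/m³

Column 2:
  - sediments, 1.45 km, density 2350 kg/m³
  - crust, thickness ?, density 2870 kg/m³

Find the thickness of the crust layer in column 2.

24.3 km

Take the compensation level at the base of the deeper column (depth z_c below the surface of column 1) and equate Σ ρ_i t_i down to z_c; mantle fills any gap and the z_c terms cancel.
Column 1: 28.1×2710 + (z_c − 28.1)×3230
Column 2: 1.42×0 + 1.45×2350 + x×2870 + (z_c − 1.42 − 1.45 − x)×3230
The z_c×3230 term appears on both sides and cancels. Collect the known terms of each column as K = Σ(ρt)_known − 3230 × (depth of known layers): K_1 = 76151 − 3230×28.1 = −14612; K_2 = 3407.5 − 3230×(1.42 + 1.45) = −5862.6.
Balance: K_1 = K_2 − x×(3230 − 2870), so x = (K_2 − K_1)/(3230 − 2870) = 8749.4/360 = 24.3 km.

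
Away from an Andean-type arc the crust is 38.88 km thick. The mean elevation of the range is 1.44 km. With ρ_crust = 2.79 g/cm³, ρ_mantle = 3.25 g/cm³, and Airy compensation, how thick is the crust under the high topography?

Root depth r = h ρ_c / (ρ_m − ρ_c) = 1.44 km × 2.79 / 0.46 = 8.734 km.
Total thickness = T + h + r = 38.88 km + 1.44 km + 8.734 km = 49.1 km.

49.1 km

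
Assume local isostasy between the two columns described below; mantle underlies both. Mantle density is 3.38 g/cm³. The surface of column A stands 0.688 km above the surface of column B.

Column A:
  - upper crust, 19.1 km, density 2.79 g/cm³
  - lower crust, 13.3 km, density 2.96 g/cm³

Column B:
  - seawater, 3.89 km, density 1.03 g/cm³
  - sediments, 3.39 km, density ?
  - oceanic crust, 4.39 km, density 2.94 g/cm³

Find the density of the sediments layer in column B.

2.36 g/cm³

Take the compensation level at the base of the deeper column (depth z_c below the surface of column A) and equate Σ ρ_i t_i down to z_c; mantle fills any gap and the z_c terms cancel.
Column A: 19.1×2.79 + 13.3×2.96 + (z_c − 32.4)×3.38
Column B: 0.688×0 + 3.89×1.03 + 3.39×ρ + 4.39×2.94 + (z_c − 0.688 − 11.67)×3.38
The z_c×3.38 term appears on both sides and cancels. Collect the known terms of each column as K = Σ(ρt)_known − 3.38 × (depth of known layers): K_A = 92.657 − 3.38×32.4 = −16.855; K_B = 16.9133 − 3.38×(0.688 + 11.67) = −24.85674.
Balance: K_A = K_B + 3.39×ρ, so ρ = (K_A − K_B)/3.39 = 8.00174/3.39 = 2.36 g/cm³.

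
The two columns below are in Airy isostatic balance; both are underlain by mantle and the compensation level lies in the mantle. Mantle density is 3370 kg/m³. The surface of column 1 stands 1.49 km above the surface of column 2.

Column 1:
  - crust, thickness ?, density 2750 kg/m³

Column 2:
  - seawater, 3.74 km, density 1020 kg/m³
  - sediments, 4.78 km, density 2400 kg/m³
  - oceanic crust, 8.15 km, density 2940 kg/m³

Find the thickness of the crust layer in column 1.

35.4 km

Take the compensation level at the base of the deeper column (depth z_c below the surface of column 1) and equate Σ ρ_i t_i down to z_c; mantle fills any gap and the z_c terms cancel.
Column 1: x×2750 + (z_c − 0 − x)×3370
Column 2: 1.49×0 + 3.74×1020 + 4.78×2400 + 8.15×2940 + (z_c − 1.49 − 16.67)×3370
The z_c×3370 term appears on both sides and cancels. Collect the known terms of each column as K = Σ(ρt)_known − 3370 × (depth of known layers): K_1 = 0 − 3370×0 = 0; K_2 = 39247.8 − 3370×(1.49 + 16.67) = −21951.4.
Balance: K_1 − x×(3370 − 2750) = K_2, so x = (K_1 − K_2)/(3370 − 2750) = 21951.4/620 = 35.4 km.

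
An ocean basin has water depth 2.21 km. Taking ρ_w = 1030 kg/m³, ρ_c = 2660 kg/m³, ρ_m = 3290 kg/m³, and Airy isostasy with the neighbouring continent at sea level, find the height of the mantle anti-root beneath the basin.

In Airy isostatic equilibrium: replacing crust with seawater at the top is compensated by replacing crust with mantle at the base: d (ρ_c − ρ_w) = a (ρ_m − ρ_c).
a = d (ρ_c − ρ_w)/(ρ_m − ρ_c) = 2.21 km × 1630/630 = 5.72 km.

5.72 km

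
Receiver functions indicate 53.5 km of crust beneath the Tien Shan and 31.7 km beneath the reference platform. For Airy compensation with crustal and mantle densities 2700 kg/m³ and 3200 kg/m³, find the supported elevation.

Excess crust Δ = 53.5 km − 31.7 km = 21.8 km, split between elevation h and root r with h + r = Δ.
Airy balance ρ_c h = (ρ_m − ρ_c) r gives r = h ρ_c/(ρ_m − ρ_c), so h (1 + ρ_c/(ρ_m − ρ_c)) = Δ, i.e. h = Δ (ρ_m − ρ_c)/ρ_m.
h = 21.8 km × 500/3200 = 3.41 km.

3.41 km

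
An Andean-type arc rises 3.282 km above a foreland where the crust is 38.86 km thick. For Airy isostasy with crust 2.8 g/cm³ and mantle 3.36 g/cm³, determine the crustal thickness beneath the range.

58.6 km

Root depth r = h ρ_c / (ρ_m − ρ_c) = 3.282 km × 2.8 / 0.56 = 16.41 km.
Total thickness = T + h + r = 38.86 km + 3.282 km + 16.41 km = 58.6 km.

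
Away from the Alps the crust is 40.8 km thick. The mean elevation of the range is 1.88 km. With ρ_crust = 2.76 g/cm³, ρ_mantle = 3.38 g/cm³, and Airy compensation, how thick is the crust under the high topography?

51 km

Root depth r = h ρ_c / (ρ_m − ρ_c) = 1.88 km × 2.76 / 0.62 = 8.369 km.
Total thickness = T + h + r = 40.8 km + 1.88 km + 8.369 km = 51 km.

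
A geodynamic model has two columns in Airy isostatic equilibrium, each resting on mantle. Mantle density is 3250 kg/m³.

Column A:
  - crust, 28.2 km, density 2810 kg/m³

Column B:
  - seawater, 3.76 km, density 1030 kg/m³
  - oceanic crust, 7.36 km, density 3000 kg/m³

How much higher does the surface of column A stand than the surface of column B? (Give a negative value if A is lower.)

For any compensation level in the mantle, the mantle terms cancel and isostasy reduces to e = (Σt_A − Σt_B) − (Σ(ρt)_A − Σ(ρt)_B) / ρ_m.
Σt_A = 28.2 km; Σt_B = 11.12 km; Σ(ρt)_A = 79242; Σ(ρt)_B = 25952.8 (in km·kg/m³).
e = (28.2 − 11.12) − (79242 − 25952.8) / 3250 = 0.683 km.

0.683 km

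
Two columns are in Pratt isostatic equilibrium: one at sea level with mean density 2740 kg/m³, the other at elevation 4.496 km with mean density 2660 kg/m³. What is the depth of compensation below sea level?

ρ_ref D = ρ (D + h) → D (ρ_ref − ρ) = ρ h.
D = ρ h/(ρ_ref − ρ) = 2660 × 4.496 km/(2740 − 2660) = 149 km.

149 km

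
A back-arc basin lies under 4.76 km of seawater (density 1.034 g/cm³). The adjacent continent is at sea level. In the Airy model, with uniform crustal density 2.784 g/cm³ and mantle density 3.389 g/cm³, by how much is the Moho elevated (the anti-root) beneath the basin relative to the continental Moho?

13.8 km

By Archimedes' principle applied to the lithosphere: replacing crust with seawater at the top is compensated by replacing crust with mantle at the base: d (ρ_c − ρ_w) = a (ρ_m − ρ_c).
a = d (ρ_c − ρ_w)/(ρ_m − ρ_c) = 4.76 km × 1.75/0.605 = 13.8 km.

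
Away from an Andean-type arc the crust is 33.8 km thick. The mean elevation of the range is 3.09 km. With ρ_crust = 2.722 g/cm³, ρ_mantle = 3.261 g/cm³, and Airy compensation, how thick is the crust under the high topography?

Root depth r = h ρ_c / (ρ_m − ρ_c) = 3.09 km × 2.722 / 0.539 = 15.6 km.
Total thickness = T + h + r = 33.8 km + 3.09 km + 15.6 km = 52.5 km.

52.5 km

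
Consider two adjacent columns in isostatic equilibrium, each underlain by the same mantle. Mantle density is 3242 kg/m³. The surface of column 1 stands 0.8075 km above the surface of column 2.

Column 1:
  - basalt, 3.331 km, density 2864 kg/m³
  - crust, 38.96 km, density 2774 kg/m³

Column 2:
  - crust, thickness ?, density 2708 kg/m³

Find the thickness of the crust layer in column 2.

31.6 km

Take the compensation level at the base of the deeper column (depth z_c below the surface of column 1) and equate Σ ρ_i t_i down to z_c; mantle fills any gap and the z_c terms cancel.
Column 1: 3.331×2864 + 38.96×2774 + (z_c − 42.291)×3242
Column 2: 0.8075×0 + x×2708 + (z_c − 0.8075 − 0 − x)×3242
The z_c×3242 term appears on both sides and cancels. Collect the known terms of each column as K = Σ(ρt)_known − 3242 × (depth of known layers): K_1 = 117615.024 − 3242×42.291 = −19492.398; K_2 = 0 − 3242×(0.8075 + 0) = −2617.915.
Balance: K_1 = K_2 − x×(3242 − 2708), so x = (K_2 − K_1)/(3242 − 2708) = 16874.5/534 = 31.6 km.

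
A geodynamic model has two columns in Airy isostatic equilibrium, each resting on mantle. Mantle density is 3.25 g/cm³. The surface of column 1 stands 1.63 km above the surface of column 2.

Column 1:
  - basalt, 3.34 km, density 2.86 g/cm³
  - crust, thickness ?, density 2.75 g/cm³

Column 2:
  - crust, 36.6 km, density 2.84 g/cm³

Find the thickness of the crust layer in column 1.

38 km

Take the compensation level at the base of the deeper column (depth z_c below the surface of column 1) and equate Σ ρ_i t_i down to z_c; mantle fills any gap and the z_c terms cancel.
Column 1: 3.34×2.86 + x×2.75 + (z_c − 3.34 − x)×3.25
Column 2: 1.63×0 + 36.6×2.84 + (z_c − 1.63 − 36.6)×3.25
The z_c×3.25 term appears on both sides and cancels. Collect the known terms of each column as K = Σ(ρt)_known − 3.25 × (depth of known layers): K_1 = 9.5524 − 3.25×3.34 = −1.3026; K_2 = 103.944 − 3.25×(1.63 + 36.6) = −20.3035.
Balance: K_1 − x×(3.25 − 2.75) = K_2, so x = (K_1 − K_2)/(3.25 − 2.75) = 19.0009/0.5 = 38 km.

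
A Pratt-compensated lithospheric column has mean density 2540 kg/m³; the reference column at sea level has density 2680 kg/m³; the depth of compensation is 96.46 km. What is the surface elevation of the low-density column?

ρ_ref D = ρ (D + h) → h = D (ρ_ref − ρ)/ρ.
h = 96.46 km × (2680 − 2540)/2540 = 5.32 km.

5.32 km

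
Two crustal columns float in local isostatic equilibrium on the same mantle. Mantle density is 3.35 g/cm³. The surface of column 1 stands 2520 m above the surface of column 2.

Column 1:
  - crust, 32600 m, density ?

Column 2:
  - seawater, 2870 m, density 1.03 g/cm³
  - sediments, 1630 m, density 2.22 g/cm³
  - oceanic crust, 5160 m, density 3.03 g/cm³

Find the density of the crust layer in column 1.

Take the compensation level at the base of the deeper column (depth z_c below the surface of column 1) and equate Σ ρ_i t_i down to z_c; mantle fills any gap and the z_c terms cancel.
Column 1: 32600×ρ + (z_c − 32600)×3.35
Column 2: 2520×0 + 2870×1.03 + 1630×2.22 + 5160×3.03 + (z_c − 2520 − 9660)×3.35
The z_c×3.35 term appears on both sides and cancels. Collect the known terms of each column as K = Σ(ρt)_known − 3.35 × (depth of known layers): K_1 = 0 − 3.35×32600 = −109210; K_2 = 22209.5 − 3.35×(2520 + 9660) = −18593.5.
Balance: K_1 + 32600×ρ = K_2, so ρ = (K_2 − K_1)/32600 = 90616.5/32600 = 2.78 g/cm³.

2.78 g/cm³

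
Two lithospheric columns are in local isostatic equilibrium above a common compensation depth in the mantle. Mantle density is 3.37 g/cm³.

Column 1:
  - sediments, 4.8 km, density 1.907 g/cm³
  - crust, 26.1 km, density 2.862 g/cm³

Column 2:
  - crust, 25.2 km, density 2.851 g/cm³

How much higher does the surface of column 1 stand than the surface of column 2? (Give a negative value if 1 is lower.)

2.14 km

For any compensation level in the mantle, the mantle terms cancel and isostasy reduces to e = (Σt_1 − Σt_2) − (Σ(ρt)_1 − Σ(ρt)_2) / ρ_m.
Σt_1 = 30.9 km; Σt_2 = 25.2 km; Σ(ρt)_1 = 83.8518; Σ(ρt)_2 = 71.8452 (in km·g/cm³).
e = (30.9 − 25.2) − (83.8518 − 71.8452) / 3.37 = 2.14 km.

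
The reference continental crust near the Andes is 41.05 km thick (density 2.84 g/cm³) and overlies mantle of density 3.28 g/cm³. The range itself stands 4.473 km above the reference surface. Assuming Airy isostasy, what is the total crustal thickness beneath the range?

74.4 km

Root depth r = h ρ_c / (ρ_m − ρ_c) = 4.473 km × 2.84 / 0.44 = 28.87 km.
Total thickness = T + h + r = 41.05 km + 4.473 km + 28.87 km = 74.4 km.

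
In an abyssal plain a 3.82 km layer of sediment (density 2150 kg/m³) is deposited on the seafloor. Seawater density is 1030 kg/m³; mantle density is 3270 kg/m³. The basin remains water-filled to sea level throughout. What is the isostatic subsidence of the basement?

1.91 km

Submarine loading: the sediment displaces seawater, and the subsidence is in turn flooded, so s (ρ_m − ρ_w) = t (ρ_sed − ρ_w).
s = 3.82 km × (2150 − 1030) / (3270 − 1030) = 1.91 km.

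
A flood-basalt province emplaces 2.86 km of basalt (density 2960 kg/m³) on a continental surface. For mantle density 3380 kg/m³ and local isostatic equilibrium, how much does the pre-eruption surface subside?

Subaerial loading: s = t ρ_load / ρ_m.
s = 2.86 km × 2960/3380 = 2.5 km.

2.5 km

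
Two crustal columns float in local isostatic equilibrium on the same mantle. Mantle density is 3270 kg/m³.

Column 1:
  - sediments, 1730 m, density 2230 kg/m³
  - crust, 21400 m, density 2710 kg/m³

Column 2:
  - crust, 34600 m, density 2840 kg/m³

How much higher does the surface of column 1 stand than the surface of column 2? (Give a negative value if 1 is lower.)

−335 m

For any compensation level in the mantle, the mantle terms cancel and isostasy reduces to e = (Σt_1 − Σt_2) − (Σ(ρt)_1 − Σ(ρt)_2) / ρ_m.
Σt_1 = 23130 m; Σt_2 = 34600 m; Σ(ρt)_1 = 61851900; Σ(ρt)_2 = 98264000 (in m·kg/m³).
e = (23130 − 34600) − (61851900 − 98264000) / 3270 = −335 m.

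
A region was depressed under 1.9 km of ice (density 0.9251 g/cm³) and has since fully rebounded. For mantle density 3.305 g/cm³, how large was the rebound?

Removing the load lets mantle flow back in; uplift u satisfies ρ_ice t = ρ_m u.
u = t ρ_ice/ρ_m = 1.9 km × 0.9251/3.305 = 0.532 km.

0.532 km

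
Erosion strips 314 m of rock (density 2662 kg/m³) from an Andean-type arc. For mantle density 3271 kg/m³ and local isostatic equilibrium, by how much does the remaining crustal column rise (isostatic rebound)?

Unloading: uplift u = e ρ_c/ρ_m = 314 m × 2662/3271 = 256 m.

256 m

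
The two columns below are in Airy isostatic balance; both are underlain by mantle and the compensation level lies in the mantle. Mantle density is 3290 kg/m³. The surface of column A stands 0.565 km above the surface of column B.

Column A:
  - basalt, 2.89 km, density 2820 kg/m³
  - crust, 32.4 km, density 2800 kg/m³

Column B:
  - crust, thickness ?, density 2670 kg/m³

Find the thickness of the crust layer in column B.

24.8 km

Take the compensation level at the base of the deeper column (depth z_c below the surface of column A) and equate Σ ρ_i t_i down to z_c; mantle fills any gap and the z_c terms cancel.
Column A: 2.89×2820 + 32.4×2800 + (z_c − 35.29)×3290
Column B: 0.565×0 + x×2670 + (z_c − 0.565 − 0 − x)×3290
The z_c×3290 term appears on both sides and cancels. Collect the known terms of each column as K = Σ(ρt)_known − 3290 × (depth of known layers): K_A = 98869.8 − 3290×35.29 = −17234.3; K_B = 0 − 3290×(0.565 + 0) = −1858.85.
Balance: K_A = K_B − x×(3290 − 2670), so x = (K_B − K_A)/(3290 − 2670) = 15375.5/620 = 24.8 km.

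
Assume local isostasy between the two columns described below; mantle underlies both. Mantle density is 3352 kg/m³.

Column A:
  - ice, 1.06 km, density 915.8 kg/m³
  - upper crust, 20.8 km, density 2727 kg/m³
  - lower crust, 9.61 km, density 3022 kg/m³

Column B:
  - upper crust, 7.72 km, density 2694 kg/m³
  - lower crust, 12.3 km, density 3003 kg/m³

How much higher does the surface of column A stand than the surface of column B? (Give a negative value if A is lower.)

2.8 km

For any compensation level in the mantle, the mantle terms cancel and isostasy reduces to e = (Σt_A − Σt_B) − (Σ(ρt)_A − Σ(ρt)_B) / ρ_m.
Σt_A = 31.47 km; Σt_B = 20.02 km; Σ(ρt)_A = 86733.768; Σ(ρt)_B = 57734.58 (in km·kg/m³).
e = (31.47 − 20.02) − (86733.768 − 57734.58) / 3352 = 2.8 km.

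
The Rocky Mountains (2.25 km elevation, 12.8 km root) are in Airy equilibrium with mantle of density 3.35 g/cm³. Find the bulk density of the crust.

ρ_c h = (ρ_m − ρ_c) r → ρ_c (h + r) = ρ_m r → ρ_c = ρ_m r / (h + r).
ρ_c = 3.35 × 12.8 km / (2.25 km + 12.8 km) = 2.85 g/cm³.

2.85 g/cm³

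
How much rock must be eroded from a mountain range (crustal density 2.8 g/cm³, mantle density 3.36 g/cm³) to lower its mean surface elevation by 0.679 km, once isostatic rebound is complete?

4.07 km

Net drop Δ = e − u = e − e ρ_c/ρ_m = e (ρ_m − ρ_c)/ρ_m.
e = Δ ρ_m/(ρ_m − ρ_c) = 0.679 km × 3.36/0.56 = 4.07 km.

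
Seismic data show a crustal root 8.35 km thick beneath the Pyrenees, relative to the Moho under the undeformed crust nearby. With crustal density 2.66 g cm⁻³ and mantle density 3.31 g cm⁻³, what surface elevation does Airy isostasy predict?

2.04 km

Balancing pressure at the compensation depth: ρ_c h = (ρ_m − ρ_c) r.
h = r (ρ_m − ρ_c) / ρ_c = 8.35 km × (3.31 − 2.66) / 2.66 = 2.04 km.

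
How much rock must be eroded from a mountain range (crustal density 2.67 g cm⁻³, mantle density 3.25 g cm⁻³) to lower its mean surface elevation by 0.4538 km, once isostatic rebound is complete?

Net drop Δ = e − u = e − e ρ_c/ρ_m = e (ρ_m − ρ_c)/ρ_m.
e = Δ ρ_m/(ρ_m − ρ_c) = 0.4538 km × 3.25/0.58 = 2.54 km.

2.54 km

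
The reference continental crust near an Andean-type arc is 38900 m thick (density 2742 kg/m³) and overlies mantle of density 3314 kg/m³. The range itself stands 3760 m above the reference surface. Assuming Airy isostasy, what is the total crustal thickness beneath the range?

Root depth r = h ρ_c / (ρ_m − ρ_c) = 3760 m × 2742 / 572 = 18020 m.
Total thickness = T + h + r = 38900 m + 3760 m + 18020 m = 60700 m.

60700 m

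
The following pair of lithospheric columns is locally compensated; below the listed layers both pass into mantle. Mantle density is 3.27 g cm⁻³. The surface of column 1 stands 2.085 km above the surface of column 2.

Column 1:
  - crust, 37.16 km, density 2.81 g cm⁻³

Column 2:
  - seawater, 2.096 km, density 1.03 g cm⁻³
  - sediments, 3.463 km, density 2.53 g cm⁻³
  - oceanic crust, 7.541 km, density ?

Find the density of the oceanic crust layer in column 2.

Take the compensation level at the base of the deeper column (depth z_c below the surface of column 1) and equate Σ ρ_i t_i down to z_c; mantle fills any gap and the z_c terms cancel.
Column 1: 37.16×2.81 + (z_c − 37.16)×3.27
Column 2: 2.085×0 + 2.096×1.03 + 3.463×2.53 + 7.541×ρ + (z_c − 2.085 − 13.1)×3.27
The z_c×3.27 term appears on both sides and cancels. Collect the known terms of each column as K = Σ(ρt)_known − 3.27 × (depth of known layers): K_1 = 104.4196 − 3.27×37.16 = −17.0936; K_2 = 10.92027 − 3.27×(2.085 + 13.1) = −38.73468.
Balance: K_1 = K_2 + 7.541×ρ, so ρ = (K_1 − K_2)/7.541 = 21.6411/7.541 = 2.87 g cm⁻³.

2.87 g cm⁻³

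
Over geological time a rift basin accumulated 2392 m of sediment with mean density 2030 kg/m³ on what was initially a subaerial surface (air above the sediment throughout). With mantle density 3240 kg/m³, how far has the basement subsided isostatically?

Subaerial load: s = t ρ_sed / ρ_m = 2392 m × 2030/3240 = 1500 m.

1500 m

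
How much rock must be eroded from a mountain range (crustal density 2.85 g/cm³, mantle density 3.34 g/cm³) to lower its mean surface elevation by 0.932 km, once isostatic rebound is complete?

Net drop Δ = e − u = e − e ρ_c/ρ_m = e (ρ_m − ρ_c)/ρ_m.
e = Δ ρ_m/(ρ_m − ρ_c) = 0.932 km × 3.34/0.49 = 6.35 km.

6.35 km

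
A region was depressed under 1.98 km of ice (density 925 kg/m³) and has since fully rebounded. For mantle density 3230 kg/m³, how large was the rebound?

Removing the load lets mantle flow back in; uplift u satisfies ρ_ice t = ρ_m u.
u = t ρ_ice/ρ_m = 1.98 km × 925/3230 = 0.567 km.

0.567 km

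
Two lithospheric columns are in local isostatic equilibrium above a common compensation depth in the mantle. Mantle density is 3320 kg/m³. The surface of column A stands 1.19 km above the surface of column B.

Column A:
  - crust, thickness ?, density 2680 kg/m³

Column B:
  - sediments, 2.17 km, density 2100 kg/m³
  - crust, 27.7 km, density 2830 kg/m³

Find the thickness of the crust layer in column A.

Take the compensation level at the base of the deeper column (depth z_c below the surface of column A) and equate Σ ρ_i t_i down to z_c; mantle fills any gap and the z_c terms cancel.
Column A: x×2680 + (z_c − 0 − x)×3320
Column B: 1.19×0 + 2.17×2100 + 27.7×2830 + (z_c − 1.19 − 29.87)×3320
The z_c×3320 term appears on both sides and cancels. Collect the known terms of each column as K = Σ(ρt)_known − 3320 × (depth of known layers): K_A = 0 − 3320×0 = 0; K_B = 82948 − 3320×(1.19 + 29.87) = −20171.2.
Balance: K_A − x×(3320 − 2680) = K_B, so x = (K_A − K_B)/(3320 − 2680) = 20171.2/640 = 31.5 km.

31.5 km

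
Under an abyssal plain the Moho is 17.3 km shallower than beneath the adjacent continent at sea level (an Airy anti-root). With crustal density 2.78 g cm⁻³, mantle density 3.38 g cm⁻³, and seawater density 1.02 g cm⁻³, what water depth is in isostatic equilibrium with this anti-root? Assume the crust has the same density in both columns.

5.9 km

Replacing a thickness d of crust by seawater at the top must be balanced by replacing crust with mantle at the base: d (ρ_c − ρ_w) = a (ρ_m − ρ_c).
d = a (ρ_m − ρ_c)/(ρ_c − ρ_w) = 17.3 km × 0.6/1.76 = 5.9 km.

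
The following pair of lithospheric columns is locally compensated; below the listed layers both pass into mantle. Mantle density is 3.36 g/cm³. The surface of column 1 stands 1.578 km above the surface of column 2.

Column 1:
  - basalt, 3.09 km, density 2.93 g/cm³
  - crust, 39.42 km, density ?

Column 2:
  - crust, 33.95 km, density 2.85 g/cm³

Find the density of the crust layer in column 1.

2.82 g/cm³

Take the compensation level at the base of the deeper column (depth z_c below the surface of column 1) and equate Σ ρ_i t_i down to z_c; mantle fills any gap and the z_c terms cancel.
Column 1: 3.09×2.93 + 39.42×ρ + (z_c − 42.51)×3.36
Column 2: 1.578×0 + 33.95×2.85 + (z_c − 1.578 − 33.95)×3.36
The z_c×3.36 term appears on both sides and cancels. Collect the known terms of each column as K = Σ(ρt)_known − 3.36 × (depth of known layers): K_1 = 9.0537 − 3.36×42.51 = −133.7799; K_2 = 96.7575 − 3.36×(1.578 + 33.95) = −22.61658.
Balance: K_1 + 39.42×ρ = K_2, so ρ = (K_2 − K_1)/39.42 = 111.163/39.42 = 2.82 g/cm³.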